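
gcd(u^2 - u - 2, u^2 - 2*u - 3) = u + 1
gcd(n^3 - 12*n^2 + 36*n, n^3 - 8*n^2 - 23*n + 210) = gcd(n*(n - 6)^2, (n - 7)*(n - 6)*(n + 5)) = n - 6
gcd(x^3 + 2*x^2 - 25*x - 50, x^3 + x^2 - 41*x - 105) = x + 5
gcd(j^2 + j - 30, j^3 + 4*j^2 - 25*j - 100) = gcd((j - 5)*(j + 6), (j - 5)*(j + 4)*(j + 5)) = j - 5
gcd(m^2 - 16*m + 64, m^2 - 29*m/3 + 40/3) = m - 8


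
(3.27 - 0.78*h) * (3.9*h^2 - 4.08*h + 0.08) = -3.042*h^3 + 15.9354*h^2 - 13.404*h + 0.2616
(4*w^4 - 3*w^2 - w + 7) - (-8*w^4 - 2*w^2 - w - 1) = 12*w^4 - w^2 + 8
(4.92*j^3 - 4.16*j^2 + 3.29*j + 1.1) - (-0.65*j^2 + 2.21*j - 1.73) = 4.92*j^3 - 3.51*j^2 + 1.08*j + 2.83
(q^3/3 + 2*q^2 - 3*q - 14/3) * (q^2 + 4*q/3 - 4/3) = q^5/3 + 22*q^4/9 - 7*q^3/9 - 34*q^2/3 - 20*q/9 + 56/9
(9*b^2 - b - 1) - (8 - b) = 9*b^2 - 9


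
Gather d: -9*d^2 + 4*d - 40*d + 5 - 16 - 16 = -9*d^2 - 36*d - 27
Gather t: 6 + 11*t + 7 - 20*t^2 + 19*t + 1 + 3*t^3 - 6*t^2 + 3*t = 3*t^3 - 26*t^2 + 33*t + 14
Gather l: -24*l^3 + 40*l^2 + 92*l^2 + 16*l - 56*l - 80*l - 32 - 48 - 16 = -24*l^3 + 132*l^2 - 120*l - 96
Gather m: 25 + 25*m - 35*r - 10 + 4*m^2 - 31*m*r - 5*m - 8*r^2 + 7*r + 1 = 4*m^2 + m*(20 - 31*r) - 8*r^2 - 28*r + 16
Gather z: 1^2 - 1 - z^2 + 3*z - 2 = -z^2 + 3*z - 2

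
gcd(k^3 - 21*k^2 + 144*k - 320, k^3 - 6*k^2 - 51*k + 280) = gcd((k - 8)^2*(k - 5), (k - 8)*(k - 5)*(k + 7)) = k^2 - 13*k + 40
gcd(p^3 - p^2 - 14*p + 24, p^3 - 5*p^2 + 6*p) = p^2 - 5*p + 6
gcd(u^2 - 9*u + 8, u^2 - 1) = u - 1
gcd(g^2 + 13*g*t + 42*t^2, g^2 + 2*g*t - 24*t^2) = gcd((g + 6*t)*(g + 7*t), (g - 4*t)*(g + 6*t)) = g + 6*t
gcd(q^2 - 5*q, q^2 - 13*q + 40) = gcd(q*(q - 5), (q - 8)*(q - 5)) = q - 5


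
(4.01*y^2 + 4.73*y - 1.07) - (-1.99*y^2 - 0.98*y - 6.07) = 6.0*y^2 + 5.71*y + 5.0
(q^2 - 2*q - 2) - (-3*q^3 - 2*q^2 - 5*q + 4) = 3*q^3 + 3*q^2 + 3*q - 6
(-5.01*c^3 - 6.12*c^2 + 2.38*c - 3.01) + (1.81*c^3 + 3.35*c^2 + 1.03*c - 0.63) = -3.2*c^3 - 2.77*c^2 + 3.41*c - 3.64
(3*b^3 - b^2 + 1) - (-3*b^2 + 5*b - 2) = 3*b^3 + 2*b^2 - 5*b + 3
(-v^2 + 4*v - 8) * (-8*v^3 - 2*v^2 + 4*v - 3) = 8*v^5 - 30*v^4 + 52*v^3 + 35*v^2 - 44*v + 24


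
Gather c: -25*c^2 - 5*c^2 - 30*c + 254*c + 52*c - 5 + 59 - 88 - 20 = -30*c^2 + 276*c - 54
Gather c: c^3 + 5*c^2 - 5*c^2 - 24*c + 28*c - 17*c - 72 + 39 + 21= c^3 - 13*c - 12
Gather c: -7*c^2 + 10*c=-7*c^2 + 10*c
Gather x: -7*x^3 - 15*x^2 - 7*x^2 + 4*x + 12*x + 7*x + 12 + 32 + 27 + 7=-7*x^3 - 22*x^2 + 23*x + 78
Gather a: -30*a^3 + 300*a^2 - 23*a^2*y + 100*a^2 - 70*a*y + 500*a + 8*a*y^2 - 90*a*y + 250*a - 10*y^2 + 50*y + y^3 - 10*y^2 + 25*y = -30*a^3 + a^2*(400 - 23*y) + a*(8*y^2 - 160*y + 750) + y^3 - 20*y^2 + 75*y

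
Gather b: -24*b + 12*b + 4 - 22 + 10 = -12*b - 8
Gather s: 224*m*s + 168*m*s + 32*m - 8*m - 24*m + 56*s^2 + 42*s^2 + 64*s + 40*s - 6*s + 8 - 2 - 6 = 98*s^2 + s*(392*m + 98)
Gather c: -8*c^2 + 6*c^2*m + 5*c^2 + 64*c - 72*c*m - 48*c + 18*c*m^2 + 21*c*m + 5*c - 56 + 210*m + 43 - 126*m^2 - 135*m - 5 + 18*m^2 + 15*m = c^2*(6*m - 3) + c*(18*m^2 - 51*m + 21) - 108*m^2 + 90*m - 18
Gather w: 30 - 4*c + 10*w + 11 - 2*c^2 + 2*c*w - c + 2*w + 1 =-2*c^2 - 5*c + w*(2*c + 12) + 42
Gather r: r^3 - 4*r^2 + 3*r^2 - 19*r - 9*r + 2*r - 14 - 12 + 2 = r^3 - r^2 - 26*r - 24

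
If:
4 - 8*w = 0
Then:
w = 1/2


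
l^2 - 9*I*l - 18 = (l - 6*I)*(l - 3*I)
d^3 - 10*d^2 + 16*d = d*(d - 8)*(d - 2)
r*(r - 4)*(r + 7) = r^3 + 3*r^2 - 28*r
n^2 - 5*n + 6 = (n - 3)*(n - 2)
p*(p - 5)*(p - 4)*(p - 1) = p^4 - 10*p^3 + 29*p^2 - 20*p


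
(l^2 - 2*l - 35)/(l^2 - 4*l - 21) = (l + 5)/(l + 3)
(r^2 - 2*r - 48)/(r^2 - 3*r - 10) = (-r^2 + 2*r + 48)/(-r^2 + 3*r + 10)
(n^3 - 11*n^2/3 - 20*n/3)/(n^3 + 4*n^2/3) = (n - 5)/n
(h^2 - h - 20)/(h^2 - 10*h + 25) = (h + 4)/(h - 5)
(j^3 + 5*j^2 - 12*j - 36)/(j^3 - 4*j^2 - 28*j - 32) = (j^2 + 3*j - 18)/(j^2 - 6*j - 16)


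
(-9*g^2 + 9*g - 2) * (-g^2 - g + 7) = 9*g^4 - 70*g^2 + 65*g - 14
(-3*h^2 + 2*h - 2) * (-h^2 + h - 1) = 3*h^4 - 5*h^3 + 7*h^2 - 4*h + 2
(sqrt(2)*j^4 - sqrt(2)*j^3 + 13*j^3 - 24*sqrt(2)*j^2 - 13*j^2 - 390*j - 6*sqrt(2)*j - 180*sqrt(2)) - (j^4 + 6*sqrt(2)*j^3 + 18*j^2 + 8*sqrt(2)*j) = -j^4 + sqrt(2)*j^4 - 7*sqrt(2)*j^3 + 13*j^3 - 24*sqrt(2)*j^2 - 31*j^2 - 390*j - 14*sqrt(2)*j - 180*sqrt(2)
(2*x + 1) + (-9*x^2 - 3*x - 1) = -9*x^2 - x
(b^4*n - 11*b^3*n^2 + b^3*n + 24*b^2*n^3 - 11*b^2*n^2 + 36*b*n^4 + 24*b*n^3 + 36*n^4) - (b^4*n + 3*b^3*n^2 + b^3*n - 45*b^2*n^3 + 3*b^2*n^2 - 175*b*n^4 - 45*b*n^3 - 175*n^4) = -14*b^3*n^2 + 69*b^2*n^3 - 14*b^2*n^2 + 211*b*n^4 + 69*b*n^3 + 211*n^4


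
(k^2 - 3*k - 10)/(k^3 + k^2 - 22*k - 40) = 1/(k + 4)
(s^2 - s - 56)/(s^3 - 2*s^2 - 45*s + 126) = (s - 8)/(s^2 - 9*s + 18)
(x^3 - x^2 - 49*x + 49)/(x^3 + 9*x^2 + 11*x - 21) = (x - 7)/(x + 3)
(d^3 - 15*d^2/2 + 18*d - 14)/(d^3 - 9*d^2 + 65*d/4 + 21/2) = 2*(d^2 - 4*d + 4)/(2*d^2 - 11*d - 6)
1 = 1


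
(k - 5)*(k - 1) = k^2 - 6*k + 5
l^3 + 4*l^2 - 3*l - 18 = (l - 2)*(l + 3)^2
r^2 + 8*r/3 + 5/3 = (r + 1)*(r + 5/3)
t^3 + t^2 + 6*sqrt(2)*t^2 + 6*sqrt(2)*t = t*(t + 1)*(t + 6*sqrt(2))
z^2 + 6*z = z*(z + 6)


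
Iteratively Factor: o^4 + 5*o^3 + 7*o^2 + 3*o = (o + 3)*(o^3 + 2*o^2 + o) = (o + 1)*(o + 3)*(o^2 + o) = o*(o + 1)*(o + 3)*(o + 1)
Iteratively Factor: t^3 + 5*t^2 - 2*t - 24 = (t + 4)*(t^2 + t - 6) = (t + 3)*(t + 4)*(t - 2)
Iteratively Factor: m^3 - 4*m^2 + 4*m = (m)*(m^2 - 4*m + 4) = m*(m - 2)*(m - 2)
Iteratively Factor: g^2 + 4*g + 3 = (g + 3)*(g + 1)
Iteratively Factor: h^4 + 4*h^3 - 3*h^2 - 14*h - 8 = (h + 1)*(h^3 + 3*h^2 - 6*h - 8) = (h + 1)*(h + 4)*(h^2 - h - 2) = (h + 1)^2*(h + 4)*(h - 2)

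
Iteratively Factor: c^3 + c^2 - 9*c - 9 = (c + 3)*(c^2 - 2*c - 3) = (c + 1)*(c + 3)*(c - 3)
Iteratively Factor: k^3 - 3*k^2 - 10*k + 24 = (k + 3)*(k^2 - 6*k + 8) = (k - 2)*(k + 3)*(k - 4)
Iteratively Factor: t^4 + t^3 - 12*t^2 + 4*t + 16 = (t - 2)*(t^3 + 3*t^2 - 6*t - 8) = (t - 2)*(t + 4)*(t^2 - t - 2) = (t - 2)^2*(t + 4)*(t + 1)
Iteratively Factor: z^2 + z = (z + 1)*(z)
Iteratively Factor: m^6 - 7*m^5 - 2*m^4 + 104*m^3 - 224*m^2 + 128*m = (m - 2)*(m^5 - 5*m^4 - 12*m^3 + 80*m^2 - 64*m) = (m - 2)*(m - 1)*(m^4 - 4*m^3 - 16*m^2 + 64*m) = (m - 4)*(m - 2)*(m - 1)*(m^3 - 16*m) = (m - 4)^2*(m - 2)*(m - 1)*(m^2 + 4*m) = (m - 4)^2*(m - 2)*(m - 1)*(m + 4)*(m)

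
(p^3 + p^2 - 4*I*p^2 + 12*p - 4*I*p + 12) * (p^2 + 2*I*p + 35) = p^5 + p^4 - 2*I*p^4 + 55*p^3 - 2*I*p^3 + 55*p^2 - 116*I*p^2 + 420*p - 116*I*p + 420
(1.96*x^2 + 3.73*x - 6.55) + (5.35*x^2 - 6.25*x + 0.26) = 7.31*x^2 - 2.52*x - 6.29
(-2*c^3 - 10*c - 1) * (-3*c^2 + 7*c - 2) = 6*c^5 - 14*c^4 + 34*c^3 - 67*c^2 + 13*c + 2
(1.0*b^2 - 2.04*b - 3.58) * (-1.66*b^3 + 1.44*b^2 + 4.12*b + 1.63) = -1.66*b^5 + 4.8264*b^4 + 7.1252*b^3 - 11.93*b^2 - 18.0748*b - 5.8354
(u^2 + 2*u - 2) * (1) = u^2 + 2*u - 2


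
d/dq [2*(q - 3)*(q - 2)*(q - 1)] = 6*q^2 - 24*q + 22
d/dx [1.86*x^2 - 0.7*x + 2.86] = 3.72*x - 0.7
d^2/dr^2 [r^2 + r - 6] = 2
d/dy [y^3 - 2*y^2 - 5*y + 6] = 3*y^2 - 4*y - 5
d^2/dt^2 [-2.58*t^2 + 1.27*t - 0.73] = -5.16000000000000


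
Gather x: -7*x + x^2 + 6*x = x^2 - x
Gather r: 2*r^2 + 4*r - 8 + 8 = 2*r^2 + 4*r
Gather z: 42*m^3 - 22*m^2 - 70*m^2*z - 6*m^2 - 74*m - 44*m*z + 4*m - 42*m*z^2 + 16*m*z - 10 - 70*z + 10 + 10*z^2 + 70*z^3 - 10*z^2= 42*m^3 - 28*m^2 - 42*m*z^2 - 70*m + 70*z^3 + z*(-70*m^2 - 28*m - 70)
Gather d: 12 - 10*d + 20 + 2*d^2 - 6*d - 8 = 2*d^2 - 16*d + 24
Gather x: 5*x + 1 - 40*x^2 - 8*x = -40*x^2 - 3*x + 1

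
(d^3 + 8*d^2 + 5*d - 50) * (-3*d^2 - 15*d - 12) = -3*d^5 - 39*d^4 - 147*d^3 - 21*d^2 + 690*d + 600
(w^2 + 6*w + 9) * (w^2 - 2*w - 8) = w^4 + 4*w^3 - 11*w^2 - 66*w - 72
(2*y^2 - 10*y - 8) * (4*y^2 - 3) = 8*y^4 - 40*y^3 - 38*y^2 + 30*y + 24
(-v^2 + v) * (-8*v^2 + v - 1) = 8*v^4 - 9*v^3 + 2*v^2 - v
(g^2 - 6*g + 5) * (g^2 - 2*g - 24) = g^4 - 8*g^3 - 7*g^2 + 134*g - 120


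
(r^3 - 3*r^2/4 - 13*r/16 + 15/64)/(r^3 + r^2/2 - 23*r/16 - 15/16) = (r - 1/4)/(r + 1)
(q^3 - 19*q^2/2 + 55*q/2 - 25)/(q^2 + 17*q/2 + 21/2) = (2*q^3 - 19*q^2 + 55*q - 50)/(2*q^2 + 17*q + 21)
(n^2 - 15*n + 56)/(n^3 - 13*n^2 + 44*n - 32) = (n - 7)/(n^2 - 5*n + 4)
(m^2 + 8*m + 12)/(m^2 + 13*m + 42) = (m + 2)/(m + 7)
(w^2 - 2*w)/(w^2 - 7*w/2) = 2*(w - 2)/(2*w - 7)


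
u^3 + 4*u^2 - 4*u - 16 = (u - 2)*(u + 2)*(u + 4)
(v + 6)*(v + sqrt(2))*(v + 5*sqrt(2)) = v^3 + 6*v^2 + 6*sqrt(2)*v^2 + 10*v + 36*sqrt(2)*v + 60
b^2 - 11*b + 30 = (b - 6)*(b - 5)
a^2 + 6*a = a*(a + 6)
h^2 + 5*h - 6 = (h - 1)*(h + 6)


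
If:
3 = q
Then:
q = 3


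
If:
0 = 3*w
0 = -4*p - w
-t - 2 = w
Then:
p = 0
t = -2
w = 0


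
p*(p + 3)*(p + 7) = p^3 + 10*p^2 + 21*p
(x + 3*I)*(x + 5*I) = x^2 + 8*I*x - 15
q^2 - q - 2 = (q - 2)*(q + 1)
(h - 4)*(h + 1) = h^2 - 3*h - 4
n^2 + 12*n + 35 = (n + 5)*(n + 7)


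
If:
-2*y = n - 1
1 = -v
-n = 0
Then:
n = 0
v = -1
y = 1/2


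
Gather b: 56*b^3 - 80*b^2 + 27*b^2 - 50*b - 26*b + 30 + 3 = 56*b^3 - 53*b^2 - 76*b + 33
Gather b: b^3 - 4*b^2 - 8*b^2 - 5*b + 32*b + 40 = b^3 - 12*b^2 + 27*b + 40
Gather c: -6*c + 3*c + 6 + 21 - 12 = 15 - 3*c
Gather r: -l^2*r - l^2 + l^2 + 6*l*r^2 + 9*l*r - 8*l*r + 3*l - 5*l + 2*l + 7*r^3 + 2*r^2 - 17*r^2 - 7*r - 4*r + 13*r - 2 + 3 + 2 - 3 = 7*r^3 + r^2*(6*l - 15) + r*(-l^2 + l + 2)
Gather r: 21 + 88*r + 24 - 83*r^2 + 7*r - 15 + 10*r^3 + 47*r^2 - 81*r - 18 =10*r^3 - 36*r^2 + 14*r + 12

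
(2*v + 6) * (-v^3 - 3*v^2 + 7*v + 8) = -2*v^4 - 12*v^3 - 4*v^2 + 58*v + 48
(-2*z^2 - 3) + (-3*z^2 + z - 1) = -5*z^2 + z - 4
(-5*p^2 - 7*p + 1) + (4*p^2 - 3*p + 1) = -p^2 - 10*p + 2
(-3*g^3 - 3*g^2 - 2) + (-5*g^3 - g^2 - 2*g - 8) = -8*g^3 - 4*g^2 - 2*g - 10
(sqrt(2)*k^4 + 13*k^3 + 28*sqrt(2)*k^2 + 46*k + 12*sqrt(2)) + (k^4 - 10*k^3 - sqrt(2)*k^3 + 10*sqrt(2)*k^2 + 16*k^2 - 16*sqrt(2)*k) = k^4 + sqrt(2)*k^4 - sqrt(2)*k^3 + 3*k^3 + 16*k^2 + 38*sqrt(2)*k^2 - 16*sqrt(2)*k + 46*k + 12*sqrt(2)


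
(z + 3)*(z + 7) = z^2 + 10*z + 21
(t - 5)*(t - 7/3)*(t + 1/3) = t^3 - 7*t^2 + 83*t/9 + 35/9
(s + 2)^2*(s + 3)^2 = s^4 + 10*s^3 + 37*s^2 + 60*s + 36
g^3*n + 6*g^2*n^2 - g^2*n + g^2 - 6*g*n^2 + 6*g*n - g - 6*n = (g - 1)*(g + 6*n)*(g*n + 1)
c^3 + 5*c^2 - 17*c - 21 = (c - 3)*(c + 1)*(c + 7)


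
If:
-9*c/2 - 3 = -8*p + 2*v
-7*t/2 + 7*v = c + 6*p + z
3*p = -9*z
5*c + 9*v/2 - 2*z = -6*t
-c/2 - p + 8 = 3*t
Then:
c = -78902/18073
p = -39027/18073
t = 74354/18073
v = -5688/18073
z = 13009/18073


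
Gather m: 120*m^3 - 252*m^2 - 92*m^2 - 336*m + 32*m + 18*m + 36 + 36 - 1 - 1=120*m^3 - 344*m^2 - 286*m + 70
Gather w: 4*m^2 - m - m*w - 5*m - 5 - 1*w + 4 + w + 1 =4*m^2 - m*w - 6*m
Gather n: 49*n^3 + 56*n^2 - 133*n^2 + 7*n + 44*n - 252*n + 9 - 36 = 49*n^3 - 77*n^2 - 201*n - 27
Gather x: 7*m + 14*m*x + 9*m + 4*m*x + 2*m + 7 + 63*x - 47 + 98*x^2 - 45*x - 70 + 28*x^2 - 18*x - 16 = 18*m*x + 18*m + 126*x^2 - 126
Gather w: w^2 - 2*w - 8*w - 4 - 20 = w^2 - 10*w - 24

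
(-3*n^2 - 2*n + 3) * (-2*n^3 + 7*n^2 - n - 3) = 6*n^5 - 17*n^4 - 17*n^3 + 32*n^2 + 3*n - 9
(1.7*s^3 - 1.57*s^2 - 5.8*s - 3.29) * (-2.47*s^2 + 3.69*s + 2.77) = -4.199*s^5 + 10.1509*s^4 + 13.2417*s^3 - 17.6246*s^2 - 28.2061*s - 9.1133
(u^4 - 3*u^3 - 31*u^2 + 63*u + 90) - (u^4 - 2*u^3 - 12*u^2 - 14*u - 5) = -u^3 - 19*u^2 + 77*u + 95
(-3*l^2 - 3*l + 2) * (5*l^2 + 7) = -15*l^4 - 15*l^3 - 11*l^2 - 21*l + 14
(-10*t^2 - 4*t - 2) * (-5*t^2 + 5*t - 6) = 50*t^4 - 30*t^3 + 50*t^2 + 14*t + 12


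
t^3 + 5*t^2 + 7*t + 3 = (t + 1)^2*(t + 3)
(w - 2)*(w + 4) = w^2 + 2*w - 8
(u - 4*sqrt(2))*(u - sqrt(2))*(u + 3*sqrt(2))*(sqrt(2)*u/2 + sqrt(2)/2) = sqrt(2)*u^4/2 - 2*u^3 + sqrt(2)*u^3/2 - 11*sqrt(2)*u^2 - 2*u^2 - 11*sqrt(2)*u + 24*u + 24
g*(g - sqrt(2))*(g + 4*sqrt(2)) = g^3 + 3*sqrt(2)*g^2 - 8*g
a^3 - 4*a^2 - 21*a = a*(a - 7)*(a + 3)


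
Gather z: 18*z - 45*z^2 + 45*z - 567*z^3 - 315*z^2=-567*z^3 - 360*z^2 + 63*z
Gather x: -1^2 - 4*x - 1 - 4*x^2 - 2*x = -4*x^2 - 6*x - 2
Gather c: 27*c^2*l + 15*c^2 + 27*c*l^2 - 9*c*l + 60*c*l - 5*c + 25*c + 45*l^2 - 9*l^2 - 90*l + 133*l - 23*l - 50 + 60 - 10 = c^2*(27*l + 15) + c*(27*l^2 + 51*l + 20) + 36*l^2 + 20*l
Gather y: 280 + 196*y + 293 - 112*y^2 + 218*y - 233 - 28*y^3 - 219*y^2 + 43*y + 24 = -28*y^3 - 331*y^2 + 457*y + 364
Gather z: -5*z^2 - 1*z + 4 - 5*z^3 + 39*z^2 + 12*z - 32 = -5*z^3 + 34*z^2 + 11*z - 28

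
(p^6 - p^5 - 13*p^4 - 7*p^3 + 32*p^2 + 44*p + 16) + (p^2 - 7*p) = p^6 - p^5 - 13*p^4 - 7*p^3 + 33*p^2 + 37*p + 16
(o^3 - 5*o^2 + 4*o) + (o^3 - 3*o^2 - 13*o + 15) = 2*o^3 - 8*o^2 - 9*o + 15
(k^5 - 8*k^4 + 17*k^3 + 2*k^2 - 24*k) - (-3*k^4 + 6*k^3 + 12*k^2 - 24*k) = k^5 - 5*k^4 + 11*k^3 - 10*k^2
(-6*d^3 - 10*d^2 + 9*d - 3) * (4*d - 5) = -24*d^4 - 10*d^3 + 86*d^2 - 57*d + 15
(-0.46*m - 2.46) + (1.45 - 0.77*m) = -1.23*m - 1.01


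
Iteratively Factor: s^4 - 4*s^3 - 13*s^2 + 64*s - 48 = (s + 4)*(s^3 - 8*s^2 + 19*s - 12) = (s - 4)*(s + 4)*(s^2 - 4*s + 3) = (s - 4)*(s - 1)*(s + 4)*(s - 3)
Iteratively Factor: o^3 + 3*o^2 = (o)*(o^2 + 3*o) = o^2*(o + 3)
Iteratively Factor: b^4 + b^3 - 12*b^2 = (b)*(b^3 + b^2 - 12*b) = b*(b - 3)*(b^2 + 4*b) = b*(b - 3)*(b + 4)*(b)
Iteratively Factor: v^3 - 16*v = (v - 4)*(v^2 + 4*v) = (v - 4)*(v + 4)*(v)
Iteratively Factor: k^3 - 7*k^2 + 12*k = (k - 3)*(k^2 - 4*k) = (k - 4)*(k - 3)*(k)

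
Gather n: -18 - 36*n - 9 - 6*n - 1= -42*n - 28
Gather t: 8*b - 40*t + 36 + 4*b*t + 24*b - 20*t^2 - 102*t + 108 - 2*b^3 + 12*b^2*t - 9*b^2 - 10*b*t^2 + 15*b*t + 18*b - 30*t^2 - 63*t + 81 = -2*b^3 - 9*b^2 + 50*b + t^2*(-10*b - 50) + t*(12*b^2 + 19*b - 205) + 225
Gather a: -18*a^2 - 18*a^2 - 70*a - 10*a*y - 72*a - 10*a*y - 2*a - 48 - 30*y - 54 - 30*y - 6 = -36*a^2 + a*(-20*y - 144) - 60*y - 108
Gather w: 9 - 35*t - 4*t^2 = -4*t^2 - 35*t + 9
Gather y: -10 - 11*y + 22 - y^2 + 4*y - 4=-y^2 - 7*y + 8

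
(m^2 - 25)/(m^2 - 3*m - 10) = (m + 5)/(m + 2)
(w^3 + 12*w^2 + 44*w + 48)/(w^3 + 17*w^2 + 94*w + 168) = (w + 2)/(w + 7)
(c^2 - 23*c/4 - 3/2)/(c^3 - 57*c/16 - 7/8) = 4*(c - 6)/(4*c^2 - c - 14)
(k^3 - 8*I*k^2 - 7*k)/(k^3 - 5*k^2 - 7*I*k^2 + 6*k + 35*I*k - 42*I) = k*(k - I)/(k^2 - 5*k + 6)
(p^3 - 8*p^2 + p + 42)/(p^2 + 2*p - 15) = (p^2 - 5*p - 14)/(p + 5)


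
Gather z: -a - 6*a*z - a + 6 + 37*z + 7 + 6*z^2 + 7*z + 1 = -2*a + 6*z^2 + z*(44 - 6*a) + 14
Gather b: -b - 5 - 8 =-b - 13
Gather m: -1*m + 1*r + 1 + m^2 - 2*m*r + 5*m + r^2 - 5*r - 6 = m^2 + m*(4 - 2*r) + r^2 - 4*r - 5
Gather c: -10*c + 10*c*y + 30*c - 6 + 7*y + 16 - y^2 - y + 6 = c*(10*y + 20) - y^2 + 6*y + 16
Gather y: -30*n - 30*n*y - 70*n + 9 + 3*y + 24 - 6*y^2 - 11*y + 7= -100*n - 6*y^2 + y*(-30*n - 8) + 40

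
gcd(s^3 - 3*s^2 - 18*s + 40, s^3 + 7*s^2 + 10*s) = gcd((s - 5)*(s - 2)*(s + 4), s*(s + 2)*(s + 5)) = 1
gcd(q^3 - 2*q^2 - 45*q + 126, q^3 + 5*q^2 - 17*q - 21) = q^2 + 4*q - 21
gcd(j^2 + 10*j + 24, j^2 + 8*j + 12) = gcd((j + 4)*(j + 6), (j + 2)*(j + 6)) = j + 6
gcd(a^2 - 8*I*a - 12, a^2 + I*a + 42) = a - 6*I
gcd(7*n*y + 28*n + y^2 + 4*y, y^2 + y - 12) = y + 4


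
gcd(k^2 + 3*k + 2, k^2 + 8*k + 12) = k + 2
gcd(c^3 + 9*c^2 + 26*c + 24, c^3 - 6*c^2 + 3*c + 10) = 1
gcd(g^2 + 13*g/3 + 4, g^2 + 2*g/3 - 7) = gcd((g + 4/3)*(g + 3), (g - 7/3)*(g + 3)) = g + 3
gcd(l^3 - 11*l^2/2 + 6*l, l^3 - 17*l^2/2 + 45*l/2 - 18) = l^2 - 11*l/2 + 6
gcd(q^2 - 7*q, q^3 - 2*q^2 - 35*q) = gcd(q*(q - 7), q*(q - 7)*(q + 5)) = q^2 - 7*q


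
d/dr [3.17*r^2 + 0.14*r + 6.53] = 6.34*r + 0.14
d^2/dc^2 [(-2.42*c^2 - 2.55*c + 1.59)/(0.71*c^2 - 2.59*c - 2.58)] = (-11.471186*c^3 - 21.788622*c^2 - 45.569646*c + 29.019126)/(0.357911*c^6 - 3.916857*c^5 + 10.386519*c^4 + 11.092193*c^3 - 37.742562*c^2 - 51.720228*c - 17.173512)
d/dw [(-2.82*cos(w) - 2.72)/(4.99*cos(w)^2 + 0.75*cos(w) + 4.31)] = (-14.0718*cos(w)^2 - 27.1456*cos(w) + 10.1142)*sin(w)/(24.9001*cos(w)^4 + 7.485*cos(w)^3 + 43.5763*cos(w)^2 + 6.465*cos(w) + 18.5761)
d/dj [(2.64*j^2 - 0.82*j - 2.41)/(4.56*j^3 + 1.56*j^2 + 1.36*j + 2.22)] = (-12.0384*j^4 + 7.4784*j^3 + 37.8384*j^2 + 19.2408*j + 1.4572)/(20.7936*j^6 + 14.2272*j^5 + 14.8368*j^4 + 24.4896*j^3 + 8.776*j^2 + 6.0384*j + 4.9284)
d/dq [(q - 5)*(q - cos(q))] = q + (q - 5)*(sin(q) + 1) - cos(q)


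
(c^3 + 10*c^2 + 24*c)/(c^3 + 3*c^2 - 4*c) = (c + 6)/(c - 1)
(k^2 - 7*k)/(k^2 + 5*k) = (k - 7)/(k + 5)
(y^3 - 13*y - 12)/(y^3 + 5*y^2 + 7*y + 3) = (y - 4)/(y + 1)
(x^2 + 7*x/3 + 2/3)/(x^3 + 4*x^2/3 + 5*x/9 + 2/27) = 9*(x + 2)/(9*x^2 + 9*x + 2)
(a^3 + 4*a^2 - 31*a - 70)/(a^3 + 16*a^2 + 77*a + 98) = (a - 5)/(a + 7)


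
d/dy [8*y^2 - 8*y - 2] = 16*y - 8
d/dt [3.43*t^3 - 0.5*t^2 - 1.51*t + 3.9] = 10.29*t^2 - 1.0*t - 1.51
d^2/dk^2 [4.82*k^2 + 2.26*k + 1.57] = 9.64000000000000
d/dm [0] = 0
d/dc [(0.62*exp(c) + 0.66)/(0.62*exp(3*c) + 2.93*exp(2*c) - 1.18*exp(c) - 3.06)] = (-(0.62*exp(c) + 0.66)*(1.86*exp(2*c) + 5.86*exp(c) - 1.18) + 0.3844*exp(3*c) + 1.8166*exp(2*c) - 0.7316*exp(c) - 1.8972)*exp(c)/(0.62*exp(3*c) + 2.93*exp(2*c) - 1.18*exp(c) - 3.06)^2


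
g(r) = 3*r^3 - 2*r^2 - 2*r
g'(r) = 9*r^2 - 4*r - 2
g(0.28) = -0.65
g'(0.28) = -2.41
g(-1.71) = -17.43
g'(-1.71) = 31.16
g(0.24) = -0.55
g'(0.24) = -2.44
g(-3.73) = -176.05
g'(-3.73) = 138.14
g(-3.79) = -184.47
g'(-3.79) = 142.44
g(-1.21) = -5.82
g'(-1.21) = 16.02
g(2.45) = 27.21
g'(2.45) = 42.22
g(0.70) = -1.35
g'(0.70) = -0.39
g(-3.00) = -93.00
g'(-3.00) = 91.00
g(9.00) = 2007.00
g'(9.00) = 691.00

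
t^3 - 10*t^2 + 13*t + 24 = (t - 8)*(t - 3)*(t + 1)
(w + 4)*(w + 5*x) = w^2 + 5*w*x + 4*w + 20*x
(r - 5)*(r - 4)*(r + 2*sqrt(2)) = r^3 - 9*r^2 + 2*sqrt(2)*r^2 - 18*sqrt(2)*r + 20*r + 40*sqrt(2)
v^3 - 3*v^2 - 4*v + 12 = (v - 3)*(v - 2)*(v + 2)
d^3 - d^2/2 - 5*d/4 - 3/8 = (d - 3/2)*(d + 1/2)^2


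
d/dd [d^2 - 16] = 2*d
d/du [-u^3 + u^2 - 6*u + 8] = -3*u^2 + 2*u - 6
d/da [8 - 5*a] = -5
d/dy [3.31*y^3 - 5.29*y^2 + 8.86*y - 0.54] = 9.93*y^2 - 10.58*y + 8.86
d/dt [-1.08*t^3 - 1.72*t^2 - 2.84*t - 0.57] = -3.24*t^2 - 3.44*t - 2.84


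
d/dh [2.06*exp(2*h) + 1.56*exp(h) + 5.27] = (4.12*exp(h) + 1.56)*exp(h)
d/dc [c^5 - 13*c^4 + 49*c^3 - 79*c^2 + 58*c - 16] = 5*c^4 - 52*c^3 + 147*c^2 - 158*c + 58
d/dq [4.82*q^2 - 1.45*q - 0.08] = 9.64*q - 1.45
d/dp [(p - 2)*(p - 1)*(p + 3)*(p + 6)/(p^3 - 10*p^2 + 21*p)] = (p^6 - 20*p^5 + 10*p^4 + 324*p^3 - 615*p^2 + 720*p - 756)/(p^2*(p^4 - 20*p^3 + 142*p^2 - 420*p + 441))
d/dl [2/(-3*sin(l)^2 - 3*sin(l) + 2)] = 6*(2*sin(l) + 1)*cos(l)/(3*sin(l)^2 + 3*sin(l) - 2)^2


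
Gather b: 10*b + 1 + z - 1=10*b + z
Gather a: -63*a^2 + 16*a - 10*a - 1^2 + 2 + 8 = -63*a^2 + 6*a + 9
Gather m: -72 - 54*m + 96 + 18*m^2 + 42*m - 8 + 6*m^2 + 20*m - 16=24*m^2 + 8*m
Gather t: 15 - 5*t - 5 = 10 - 5*t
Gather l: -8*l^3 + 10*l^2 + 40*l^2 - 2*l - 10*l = -8*l^3 + 50*l^2 - 12*l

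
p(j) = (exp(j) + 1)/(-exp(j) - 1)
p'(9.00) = 0.00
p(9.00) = -1.00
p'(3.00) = 0.00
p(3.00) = -1.00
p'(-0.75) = 0.00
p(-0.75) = -1.00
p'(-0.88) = 0.00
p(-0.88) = -1.00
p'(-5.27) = 0.00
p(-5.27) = -1.00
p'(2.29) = 0.00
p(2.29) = -1.00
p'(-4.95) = 0.00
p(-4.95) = -1.00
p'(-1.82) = -0.00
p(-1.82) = -1.00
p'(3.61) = 0.00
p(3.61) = -1.00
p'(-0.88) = 0.00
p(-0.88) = -1.00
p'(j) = exp(j)/(-exp(j) - 1) + (exp(j) + 1)*exp(j)/(-exp(j) - 1)^2 = 0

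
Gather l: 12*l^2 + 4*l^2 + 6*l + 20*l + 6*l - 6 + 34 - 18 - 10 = 16*l^2 + 32*l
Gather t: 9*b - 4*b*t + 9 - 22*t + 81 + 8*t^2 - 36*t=9*b + 8*t^2 + t*(-4*b - 58) + 90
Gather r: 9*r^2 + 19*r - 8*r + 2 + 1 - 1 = 9*r^2 + 11*r + 2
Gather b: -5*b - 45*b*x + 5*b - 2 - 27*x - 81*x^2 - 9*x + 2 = -45*b*x - 81*x^2 - 36*x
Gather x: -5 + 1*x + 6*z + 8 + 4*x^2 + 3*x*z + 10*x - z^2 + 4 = 4*x^2 + x*(3*z + 11) - z^2 + 6*z + 7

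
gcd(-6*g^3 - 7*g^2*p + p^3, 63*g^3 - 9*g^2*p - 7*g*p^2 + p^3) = -3*g + p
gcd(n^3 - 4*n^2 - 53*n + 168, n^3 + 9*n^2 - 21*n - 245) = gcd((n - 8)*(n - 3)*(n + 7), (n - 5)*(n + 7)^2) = n + 7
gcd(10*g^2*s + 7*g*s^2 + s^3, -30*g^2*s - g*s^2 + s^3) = 5*g*s + s^2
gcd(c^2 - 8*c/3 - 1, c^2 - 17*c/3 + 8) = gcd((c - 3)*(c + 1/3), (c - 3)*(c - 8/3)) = c - 3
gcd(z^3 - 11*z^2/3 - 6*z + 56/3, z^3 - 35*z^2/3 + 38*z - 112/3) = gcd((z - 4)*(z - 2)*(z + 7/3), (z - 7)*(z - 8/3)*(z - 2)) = z - 2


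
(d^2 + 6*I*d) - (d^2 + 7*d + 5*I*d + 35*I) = -7*d + I*d - 35*I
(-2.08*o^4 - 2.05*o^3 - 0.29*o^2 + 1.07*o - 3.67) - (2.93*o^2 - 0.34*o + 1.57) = -2.08*o^4 - 2.05*o^3 - 3.22*o^2 + 1.41*o - 5.24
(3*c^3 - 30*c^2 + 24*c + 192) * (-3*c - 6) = -9*c^4 + 72*c^3 + 108*c^2 - 720*c - 1152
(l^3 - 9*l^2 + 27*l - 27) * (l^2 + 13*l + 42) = l^5 + 4*l^4 - 48*l^3 - 54*l^2 + 783*l - 1134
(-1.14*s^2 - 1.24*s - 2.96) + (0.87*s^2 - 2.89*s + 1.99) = -0.27*s^2 - 4.13*s - 0.97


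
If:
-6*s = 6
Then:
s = -1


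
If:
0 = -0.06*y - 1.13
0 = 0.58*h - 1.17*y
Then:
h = -37.99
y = -18.83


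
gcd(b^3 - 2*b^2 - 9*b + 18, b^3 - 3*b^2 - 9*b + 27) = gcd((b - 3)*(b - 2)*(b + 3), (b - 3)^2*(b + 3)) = b^2 - 9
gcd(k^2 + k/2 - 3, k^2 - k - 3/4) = k - 3/2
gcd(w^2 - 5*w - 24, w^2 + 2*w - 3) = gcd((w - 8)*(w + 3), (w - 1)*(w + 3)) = w + 3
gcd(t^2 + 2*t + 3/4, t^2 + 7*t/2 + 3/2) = t + 1/2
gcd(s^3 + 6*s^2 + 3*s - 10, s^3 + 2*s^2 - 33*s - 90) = s + 5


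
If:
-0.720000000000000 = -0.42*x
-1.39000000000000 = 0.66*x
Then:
No Solution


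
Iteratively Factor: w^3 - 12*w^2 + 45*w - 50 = (w - 5)*(w^2 - 7*w + 10) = (w - 5)^2*(w - 2)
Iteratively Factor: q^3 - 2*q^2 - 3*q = (q)*(q^2 - 2*q - 3) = q*(q + 1)*(q - 3)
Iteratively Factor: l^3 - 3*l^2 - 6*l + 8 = (l + 2)*(l^2 - 5*l + 4) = (l - 1)*(l + 2)*(l - 4)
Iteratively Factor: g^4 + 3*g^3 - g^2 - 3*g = (g - 1)*(g^3 + 4*g^2 + 3*g) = (g - 1)*(g + 3)*(g^2 + g) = g*(g - 1)*(g + 3)*(g + 1)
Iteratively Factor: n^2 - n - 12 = (n - 4)*(n + 3)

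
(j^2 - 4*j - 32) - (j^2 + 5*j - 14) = -9*j - 18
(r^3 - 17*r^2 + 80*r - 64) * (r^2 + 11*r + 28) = r^5 - 6*r^4 - 79*r^3 + 340*r^2 + 1536*r - 1792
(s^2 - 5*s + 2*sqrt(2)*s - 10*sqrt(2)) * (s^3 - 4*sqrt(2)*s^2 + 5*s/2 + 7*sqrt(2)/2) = s^5 - 5*s^4 - 2*sqrt(2)*s^4 - 27*s^3/2 + 10*sqrt(2)*s^3 + 17*sqrt(2)*s^2/2 + 135*s^2/2 - 85*sqrt(2)*s/2 + 14*s - 70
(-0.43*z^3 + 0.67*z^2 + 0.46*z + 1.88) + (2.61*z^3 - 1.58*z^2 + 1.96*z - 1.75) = 2.18*z^3 - 0.91*z^2 + 2.42*z + 0.13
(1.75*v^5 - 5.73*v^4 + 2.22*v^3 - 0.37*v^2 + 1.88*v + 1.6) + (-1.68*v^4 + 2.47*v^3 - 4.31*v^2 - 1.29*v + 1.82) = 1.75*v^5 - 7.41*v^4 + 4.69*v^3 - 4.68*v^2 + 0.59*v + 3.42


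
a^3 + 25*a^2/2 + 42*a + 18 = (a + 1/2)*(a + 6)^2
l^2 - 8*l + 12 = (l - 6)*(l - 2)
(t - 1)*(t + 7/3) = t^2 + 4*t/3 - 7/3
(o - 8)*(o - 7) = o^2 - 15*o + 56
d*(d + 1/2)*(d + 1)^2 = d^4 + 5*d^3/2 + 2*d^2 + d/2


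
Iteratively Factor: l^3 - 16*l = (l + 4)*(l^2 - 4*l) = (l - 4)*(l + 4)*(l)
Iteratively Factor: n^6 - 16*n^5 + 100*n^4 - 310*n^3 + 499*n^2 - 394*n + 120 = (n - 1)*(n^5 - 15*n^4 + 85*n^3 - 225*n^2 + 274*n - 120) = (n - 4)*(n - 1)*(n^4 - 11*n^3 + 41*n^2 - 61*n + 30) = (n - 4)*(n - 2)*(n - 1)*(n^3 - 9*n^2 + 23*n - 15) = (n - 4)*(n - 2)*(n - 1)^2*(n^2 - 8*n + 15) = (n - 4)*(n - 3)*(n - 2)*(n - 1)^2*(n - 5)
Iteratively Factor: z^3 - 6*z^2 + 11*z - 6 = (z - 2)*(z^2 - 4*z + 3) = (z - 3)*(z - 2)*(z - 1)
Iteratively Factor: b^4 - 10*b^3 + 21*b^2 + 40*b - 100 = (b - 5)*(b^3 - 5*b^2 - 4*b + 20) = (b - 5)*(b + 2)*(b^2 - 7*b + 10) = (b - 5)*(b - 2)*(b + 2)*(b - 5)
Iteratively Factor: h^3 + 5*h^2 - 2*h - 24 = (h + 4)*(h^2 + h - 6) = (h - 2)*(h + 4)*(h + 3)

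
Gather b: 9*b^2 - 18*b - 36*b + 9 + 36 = 9*b^2 - 54*b + 45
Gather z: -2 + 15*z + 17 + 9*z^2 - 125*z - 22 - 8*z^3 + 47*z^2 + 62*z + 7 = -8*z^3 + 56*z^2 - 48*z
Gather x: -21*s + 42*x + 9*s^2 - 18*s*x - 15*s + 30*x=9*s^2 - 36*s + x*(72 - 18*s)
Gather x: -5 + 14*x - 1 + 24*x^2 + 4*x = 24*x^2 + 18*x - 6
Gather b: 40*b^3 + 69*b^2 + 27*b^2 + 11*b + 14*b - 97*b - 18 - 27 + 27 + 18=40*b^3 + 96*b^2 - 72*b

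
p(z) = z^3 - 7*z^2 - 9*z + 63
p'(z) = 3*z^2 - 14*z - 9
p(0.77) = 52.38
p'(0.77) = -18.00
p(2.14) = 21.48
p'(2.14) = -25.22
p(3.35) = -8.11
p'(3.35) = -22.23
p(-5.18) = -217.20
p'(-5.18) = 144.02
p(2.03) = 24.25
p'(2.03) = -25.06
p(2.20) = 19.97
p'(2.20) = -25.28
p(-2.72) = 15.57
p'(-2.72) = 51.28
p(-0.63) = 65.64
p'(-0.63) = 1.01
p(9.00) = 144.00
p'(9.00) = 108.00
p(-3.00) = 0.00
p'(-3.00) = 60.00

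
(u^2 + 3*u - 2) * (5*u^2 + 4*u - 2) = 5*u^4 + 19*u^3 - 14*u + 4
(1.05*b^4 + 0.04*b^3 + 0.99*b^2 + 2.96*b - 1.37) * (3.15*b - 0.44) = 3.3075*b^5 - 0.336*b^4 + 3.1009*b^3 + 8.8884*b^2 - 5.6179*b + 0.6028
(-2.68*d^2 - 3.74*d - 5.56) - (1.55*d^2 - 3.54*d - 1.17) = -4.23*d^2 - 0.2*d - 4.39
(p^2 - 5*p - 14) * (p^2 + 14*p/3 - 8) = p^4 - p^3/3 - 136*p^2/3 - 76*p/3 + 112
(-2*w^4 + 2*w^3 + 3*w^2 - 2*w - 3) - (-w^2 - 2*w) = -2*w^4 + 2*w^3 + 4*w^2 - 3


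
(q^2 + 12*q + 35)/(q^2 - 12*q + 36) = (q^2 + 12*q + 35)/(q^2 - 12*q + 36)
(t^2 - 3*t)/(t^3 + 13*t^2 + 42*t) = (t - 3)/(t^2 + 13*t + 42)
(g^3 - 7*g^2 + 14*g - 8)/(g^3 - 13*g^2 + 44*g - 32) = (g - 2)/(g - 8)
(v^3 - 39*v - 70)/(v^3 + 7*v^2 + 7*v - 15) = (v^2 - 5*v - 14)/(v^2 + 2*v - 3)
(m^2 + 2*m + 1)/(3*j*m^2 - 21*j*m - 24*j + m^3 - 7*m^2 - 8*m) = (m + 1)/(3*j*m - 24*j + m^2 - 8*m)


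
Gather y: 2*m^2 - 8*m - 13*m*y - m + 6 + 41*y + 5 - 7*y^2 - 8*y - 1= 2*m^2 - 9*m - 7*y^2 + y*(33 - 13*m) + 10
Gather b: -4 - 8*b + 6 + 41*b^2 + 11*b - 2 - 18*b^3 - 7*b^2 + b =-18*b^3 + 34*b^2 + 4*b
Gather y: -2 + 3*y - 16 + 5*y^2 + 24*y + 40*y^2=45*y^2 + 27*y - 18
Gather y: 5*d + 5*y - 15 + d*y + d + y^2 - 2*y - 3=6*d + y^2 + y*(d + 3) - 18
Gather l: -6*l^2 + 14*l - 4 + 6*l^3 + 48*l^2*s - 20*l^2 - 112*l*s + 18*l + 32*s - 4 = 6*l^3 + l^2*(48*s - 26) + l*(32 - 112*s) + 32*s - 8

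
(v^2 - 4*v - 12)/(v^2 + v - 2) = (v - 6)/(v - 1)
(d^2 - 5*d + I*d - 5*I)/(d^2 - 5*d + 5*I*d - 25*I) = (d + I)/(d + 5*I)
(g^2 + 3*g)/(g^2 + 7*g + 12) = g/(g + 4)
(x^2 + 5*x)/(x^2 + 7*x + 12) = x*(x + 5)/(x^2 + 7*x + 12)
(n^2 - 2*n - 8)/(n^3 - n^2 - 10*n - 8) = 1/(n + 1)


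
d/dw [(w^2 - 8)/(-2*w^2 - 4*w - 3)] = 2*(-2*w^2 - 19*w - 16)/(4*w^4 + 16*w^3 + 28*w^2 + 24*w + 9)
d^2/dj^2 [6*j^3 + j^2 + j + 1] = 36*j + 2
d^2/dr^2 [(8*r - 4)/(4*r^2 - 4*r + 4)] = 2*(3*(1 - 2*r)*(r^2 - r + 1) + (2*r - 1)^3)/(r^2 - r + 1)^3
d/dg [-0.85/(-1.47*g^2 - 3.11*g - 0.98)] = (-2.499*g - 2.6435)/(1.47*g^2 + 3.11*g + 0.98)^2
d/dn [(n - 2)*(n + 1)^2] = 3*n^2 - 3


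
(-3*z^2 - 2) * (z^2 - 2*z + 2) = -3*z^4 + 6*z^3 - 8*z^2 + 4*z - 4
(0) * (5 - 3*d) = 0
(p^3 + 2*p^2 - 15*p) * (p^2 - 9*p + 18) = p^5 - 7*p^4 - 15*p^3 + 171*p^2 - 270*p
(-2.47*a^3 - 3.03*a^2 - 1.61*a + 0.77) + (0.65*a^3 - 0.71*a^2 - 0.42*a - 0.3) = -1.82*a^3 - 3.74*a^2 - 2.03*a + 0.47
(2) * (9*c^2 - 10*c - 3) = 18*c^2 - 20*c - 6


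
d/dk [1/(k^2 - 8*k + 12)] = 2*(4 - k)/(k^2 - 8*k + 12)^2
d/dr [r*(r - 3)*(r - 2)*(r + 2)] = 4*r^3 - 9*r^2 - 8*r + 12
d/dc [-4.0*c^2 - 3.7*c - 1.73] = -8.0*c - 3.7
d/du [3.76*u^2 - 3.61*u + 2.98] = 7.52*u - 3.61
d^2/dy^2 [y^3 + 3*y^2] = 6*y + 6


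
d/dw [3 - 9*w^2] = -18*w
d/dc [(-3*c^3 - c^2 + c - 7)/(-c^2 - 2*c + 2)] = 3*(c^4 + 4*c^3 - 5*c^2 - 6*c - 4)/(c^4 + 4*c^3 - 8*c + 4)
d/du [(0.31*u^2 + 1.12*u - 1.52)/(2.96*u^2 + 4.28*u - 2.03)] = (-1.9884*u^2 + 7.7398*u + 4.232)/(8.7616*u^4 + 25.3376*u^3 + 6.3008*u^2 - 17.3768*u + 4.1209)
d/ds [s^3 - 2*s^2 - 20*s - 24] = 3*s^2 - 4*s - 20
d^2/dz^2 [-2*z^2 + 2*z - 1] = -4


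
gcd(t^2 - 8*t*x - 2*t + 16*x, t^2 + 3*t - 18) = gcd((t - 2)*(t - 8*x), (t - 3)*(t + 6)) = 1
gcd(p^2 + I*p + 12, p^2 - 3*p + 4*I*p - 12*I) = p + 4*I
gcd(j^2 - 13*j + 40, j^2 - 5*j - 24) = j - 8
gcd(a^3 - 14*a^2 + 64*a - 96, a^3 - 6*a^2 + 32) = a^2 - 8*a + 16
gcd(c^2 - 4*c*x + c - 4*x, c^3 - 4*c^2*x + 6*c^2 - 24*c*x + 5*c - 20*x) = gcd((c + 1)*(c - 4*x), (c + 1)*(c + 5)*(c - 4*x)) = -c^2 + 4*c*x - c + 4*x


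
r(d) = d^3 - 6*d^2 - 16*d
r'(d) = 3*d^2 - 12*d - 16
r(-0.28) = 3.99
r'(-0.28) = -12.40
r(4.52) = -102.56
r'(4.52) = -8.95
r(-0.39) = 5.27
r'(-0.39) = -10.86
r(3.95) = -95.19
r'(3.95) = -16.59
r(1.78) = -41.85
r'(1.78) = -27.85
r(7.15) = -55.61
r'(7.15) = 51.57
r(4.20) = -98.95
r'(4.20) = -13.48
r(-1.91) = 1.70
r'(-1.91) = 17.86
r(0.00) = 0.00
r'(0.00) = -16.00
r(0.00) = 0.00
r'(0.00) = -16.00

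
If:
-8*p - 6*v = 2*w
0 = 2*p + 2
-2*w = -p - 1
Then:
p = -1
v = 4/3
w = 0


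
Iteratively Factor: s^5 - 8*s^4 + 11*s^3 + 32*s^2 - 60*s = (s - 3)*(s^4 - 5*s^3 - 4*s^2 + 20*s) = (s - 3)*(s + 2)*(s^3 - 7*s^2 + 10*s) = (s - 5)*(s - 3)*(s + 2)*(s^2 - 2*s) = s*(s - 5)*(s - 3)*(s + 2)*(s - 2)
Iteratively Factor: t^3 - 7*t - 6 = (t - 3)*(t^2 + 3*t + 2) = (t - 3)*(t + 1)*(t + 2)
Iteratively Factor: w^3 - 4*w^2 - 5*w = (w - 5)*(w^2 + w) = (w - 5)*(w + 1)*(w)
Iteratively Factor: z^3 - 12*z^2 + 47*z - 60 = (z - 5)*(z^2 - 7*z + 12) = (z - 5)*(z - 3)*(z - 4)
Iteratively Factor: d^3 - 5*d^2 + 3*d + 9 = (d - 3)*(d^2 - 2*d - 3) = (d - 3)^2*(d + 1)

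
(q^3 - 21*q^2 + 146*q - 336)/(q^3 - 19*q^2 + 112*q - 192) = (q^2 - 13*q + 42)/(q^2 - 11*q + 24)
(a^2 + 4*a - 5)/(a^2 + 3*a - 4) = (a + 5)/(a + 4)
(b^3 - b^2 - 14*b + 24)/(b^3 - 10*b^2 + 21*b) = (b^2 + 2*b - 8)/(b*(b - 7))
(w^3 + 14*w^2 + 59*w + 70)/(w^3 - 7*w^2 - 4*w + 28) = (w^2 + 12*w + 35)/(w^2 - 9*w + 14)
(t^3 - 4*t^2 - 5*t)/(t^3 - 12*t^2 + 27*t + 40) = t/(t - 8)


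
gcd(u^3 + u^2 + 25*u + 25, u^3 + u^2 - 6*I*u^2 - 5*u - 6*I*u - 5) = u^2 + u*(1 - 5*I) - 5*I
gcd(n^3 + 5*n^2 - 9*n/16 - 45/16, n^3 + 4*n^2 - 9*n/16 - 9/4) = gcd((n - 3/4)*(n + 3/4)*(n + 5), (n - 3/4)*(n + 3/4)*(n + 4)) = n^2 - 9/16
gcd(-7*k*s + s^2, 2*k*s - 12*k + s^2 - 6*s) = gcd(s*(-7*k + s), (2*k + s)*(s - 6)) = 1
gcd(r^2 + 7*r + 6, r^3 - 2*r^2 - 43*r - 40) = r + 1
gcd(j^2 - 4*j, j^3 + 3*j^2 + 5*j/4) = j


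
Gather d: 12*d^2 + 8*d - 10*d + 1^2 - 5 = 12*d^2 - 2*d - 4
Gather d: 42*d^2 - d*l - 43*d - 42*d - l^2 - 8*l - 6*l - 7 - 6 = 42*d^2 + d*(-l - 85) - l^2 - 14*l - 13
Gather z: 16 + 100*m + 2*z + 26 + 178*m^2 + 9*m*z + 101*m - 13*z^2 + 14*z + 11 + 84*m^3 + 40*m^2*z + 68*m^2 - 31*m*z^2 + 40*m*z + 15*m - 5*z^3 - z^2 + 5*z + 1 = 84*m^3 + 246*m^2 + 216*m - 5*z^3 + z^2*(-31*m - 14) + z*(40*m^2 + 49*m + 21) + 54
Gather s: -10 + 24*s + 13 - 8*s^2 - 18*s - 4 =-8*s^2 + 6*s - 1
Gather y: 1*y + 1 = y + 1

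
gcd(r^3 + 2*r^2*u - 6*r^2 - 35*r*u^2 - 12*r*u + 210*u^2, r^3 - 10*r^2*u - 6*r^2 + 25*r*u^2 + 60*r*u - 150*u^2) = r^2 - 5*r*u - 6*r + 30*u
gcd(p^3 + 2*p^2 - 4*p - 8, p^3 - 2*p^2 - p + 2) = p - 2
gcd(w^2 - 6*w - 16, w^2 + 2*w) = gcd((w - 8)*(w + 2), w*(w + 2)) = w + 2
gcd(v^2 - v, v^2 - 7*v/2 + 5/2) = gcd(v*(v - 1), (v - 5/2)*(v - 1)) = v - 1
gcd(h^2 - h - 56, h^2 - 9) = 1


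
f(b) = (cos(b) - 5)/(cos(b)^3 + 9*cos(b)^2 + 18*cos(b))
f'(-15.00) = 0.21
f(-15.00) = 0.65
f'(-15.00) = 0.21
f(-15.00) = 0.65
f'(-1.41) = 10.62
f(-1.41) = -1.55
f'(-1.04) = 0.88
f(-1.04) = -0.39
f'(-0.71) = 0.28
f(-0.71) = -0.22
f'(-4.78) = -60.64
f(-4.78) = -3.92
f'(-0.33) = 0.09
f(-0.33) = -0.16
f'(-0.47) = 0.14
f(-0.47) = -0.17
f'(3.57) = 0.06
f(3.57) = 0.61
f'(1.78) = -6.21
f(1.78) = 1.55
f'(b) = (cos(b) - 5)*(3*sin(b)*cos(b)^2 + 18*sin(b)*cos(b) + 18*sin(b))/(cos(b)^3 + 9*cos(b)^2 + 18*cos(b))^2 - sin(b)/(cos(b)^3 + 9*cos(b)^2 + 18*cos(b)) = 2*(cos(b)^3 - 3*cos(b)^2 - 45*cos(b) - 45)*sin(b)/((cos(b) + 3)^2*(cos(b) + 6)^2*cos(b)^2)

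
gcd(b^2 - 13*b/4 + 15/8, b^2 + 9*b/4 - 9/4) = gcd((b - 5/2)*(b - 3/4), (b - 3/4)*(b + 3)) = b - 3/4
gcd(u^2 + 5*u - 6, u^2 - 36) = u + 6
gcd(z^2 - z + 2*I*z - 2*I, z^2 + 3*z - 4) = z - 1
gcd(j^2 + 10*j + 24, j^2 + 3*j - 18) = j + 6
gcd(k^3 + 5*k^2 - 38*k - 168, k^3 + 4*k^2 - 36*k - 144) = k^2 - 2*k - 24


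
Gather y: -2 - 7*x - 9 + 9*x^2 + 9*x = 9*x^2 + 2*x - 11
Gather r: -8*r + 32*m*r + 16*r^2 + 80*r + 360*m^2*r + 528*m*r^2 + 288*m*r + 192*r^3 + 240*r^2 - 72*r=192*r^3 + r^2*(528*m + 256) + r*(360*m^2 + 320*m)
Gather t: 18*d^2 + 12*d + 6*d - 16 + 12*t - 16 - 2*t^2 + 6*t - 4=18*d^2 + 18*d - 2*t^2 + 18*t - 36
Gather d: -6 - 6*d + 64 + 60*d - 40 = 54*d + 18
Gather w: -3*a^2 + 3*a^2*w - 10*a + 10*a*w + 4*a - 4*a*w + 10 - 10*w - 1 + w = -3*a^2 - 6*a + w*(3*a^2 + 6*a - 9) + 9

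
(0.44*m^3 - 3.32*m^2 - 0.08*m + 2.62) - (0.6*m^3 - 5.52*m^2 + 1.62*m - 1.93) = -0.16*m^3 + 2.2*m^2 - 1.7*m + 4.55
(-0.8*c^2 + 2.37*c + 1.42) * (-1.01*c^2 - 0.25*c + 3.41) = 0.808*c^4 - 2.1937*c^3 - 4.7547*c^2 + 7.7267*c + 4.8422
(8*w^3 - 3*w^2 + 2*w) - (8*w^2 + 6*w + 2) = 8*w^3 - 11*w^2 - 4*w - 2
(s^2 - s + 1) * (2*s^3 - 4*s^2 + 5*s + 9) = 2*s^5 - 6*s^4 + 11*s^3 - 4*s + 9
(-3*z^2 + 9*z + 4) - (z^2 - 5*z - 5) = -4*z^2 + 14*z + 9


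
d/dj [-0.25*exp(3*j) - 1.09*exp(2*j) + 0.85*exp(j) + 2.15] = (-0.75*exp(2*j) - 2.18*exp(j) + 0.85)*exp(j)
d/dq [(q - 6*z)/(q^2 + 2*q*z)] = (q*(q + 2*z) - 2*(q - 6*z)*(q + z))/(q^2*(q + 2*z)^2)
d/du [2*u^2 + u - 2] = 4*u + 1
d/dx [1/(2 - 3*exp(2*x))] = 6*exp(2*x)/(3*exp(2*x) - 2)^2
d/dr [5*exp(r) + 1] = 5*exp(r)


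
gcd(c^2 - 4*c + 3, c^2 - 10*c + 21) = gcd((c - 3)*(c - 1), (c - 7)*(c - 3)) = c - 3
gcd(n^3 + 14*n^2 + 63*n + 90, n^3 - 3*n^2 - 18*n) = n + 3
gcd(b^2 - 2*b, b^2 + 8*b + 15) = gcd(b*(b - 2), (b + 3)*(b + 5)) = 1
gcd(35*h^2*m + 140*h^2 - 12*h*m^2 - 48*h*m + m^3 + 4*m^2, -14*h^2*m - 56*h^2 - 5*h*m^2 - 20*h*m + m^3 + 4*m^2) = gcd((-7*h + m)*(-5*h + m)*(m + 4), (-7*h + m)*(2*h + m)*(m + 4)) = 7*h*m + 28*h - m^2 - 4*m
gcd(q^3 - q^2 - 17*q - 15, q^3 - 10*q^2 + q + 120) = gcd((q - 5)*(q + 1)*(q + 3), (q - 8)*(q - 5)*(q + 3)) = q^2 - 2*q - 15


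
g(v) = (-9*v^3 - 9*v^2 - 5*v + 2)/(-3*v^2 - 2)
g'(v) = 6*v*(-9*v^3 - 9*v^2 - 5*v + 2)/(-3*v^2 - 2)^2 + (-27*v^2 - 18*v - 5)/(-3*v^2 - 2)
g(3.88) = 14.39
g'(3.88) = 3.10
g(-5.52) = -13.59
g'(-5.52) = 2.98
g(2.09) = 8.60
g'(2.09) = 3.49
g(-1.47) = -2.18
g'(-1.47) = 2.08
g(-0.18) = -1.27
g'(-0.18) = 0.60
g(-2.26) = -4.11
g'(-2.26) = 2.68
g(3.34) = 12.70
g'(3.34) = 3.15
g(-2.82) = -5.66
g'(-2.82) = 2.83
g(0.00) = -1.00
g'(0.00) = 2.50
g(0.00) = -1.00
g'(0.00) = 2.50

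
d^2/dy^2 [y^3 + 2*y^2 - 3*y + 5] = 6*y + 4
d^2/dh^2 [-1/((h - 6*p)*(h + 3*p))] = 2*(-(h - 6*p)^2 - (h - 6*p)*(h + 3*p) - (h + 3*p)^2)/((h - 6*p)^3*(h + 3*p)^3)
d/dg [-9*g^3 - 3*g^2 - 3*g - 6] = -27*g^2 - 6*g - 3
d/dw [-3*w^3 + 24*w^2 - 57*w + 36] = -9*w^2 + 48*w - 57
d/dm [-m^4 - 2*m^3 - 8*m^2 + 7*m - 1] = -4*m^3 - 6*m^2 - 16*m + 7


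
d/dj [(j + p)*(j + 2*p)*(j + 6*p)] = 3*j^2 + 18*j*p + 20*p^2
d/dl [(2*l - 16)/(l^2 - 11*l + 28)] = 2*(-l^2 + 16*l - 60)/(l^4 - 22*l^3 + 177*l^2 - 616*l + 784)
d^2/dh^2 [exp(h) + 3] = exp(h)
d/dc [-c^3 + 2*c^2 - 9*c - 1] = -3*c^2 + 4*c - 9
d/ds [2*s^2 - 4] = 4*s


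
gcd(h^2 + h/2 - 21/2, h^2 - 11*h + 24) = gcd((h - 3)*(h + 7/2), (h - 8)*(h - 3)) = h - 3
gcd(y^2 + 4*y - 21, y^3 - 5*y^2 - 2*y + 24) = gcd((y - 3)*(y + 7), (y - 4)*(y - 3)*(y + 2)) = y - 3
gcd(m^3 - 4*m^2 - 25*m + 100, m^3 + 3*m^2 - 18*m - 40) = m^2 + m - 20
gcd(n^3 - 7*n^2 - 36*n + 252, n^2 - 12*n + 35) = n - 7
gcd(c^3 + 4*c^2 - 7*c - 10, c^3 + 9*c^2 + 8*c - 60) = c^2 + 3*c - 10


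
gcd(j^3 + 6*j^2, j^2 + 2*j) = j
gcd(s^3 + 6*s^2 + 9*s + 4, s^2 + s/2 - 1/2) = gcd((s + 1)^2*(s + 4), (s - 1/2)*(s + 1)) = s + 1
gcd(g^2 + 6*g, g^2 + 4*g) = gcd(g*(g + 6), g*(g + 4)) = g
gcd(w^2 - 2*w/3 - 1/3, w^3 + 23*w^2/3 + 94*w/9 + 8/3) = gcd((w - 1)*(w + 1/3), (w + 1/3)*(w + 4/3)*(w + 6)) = w + 1/3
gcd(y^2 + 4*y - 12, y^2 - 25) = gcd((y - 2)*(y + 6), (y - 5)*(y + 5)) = 1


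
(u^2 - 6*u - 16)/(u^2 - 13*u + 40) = (u + 2)/(u - 5)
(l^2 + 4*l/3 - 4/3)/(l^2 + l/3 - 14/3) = (3*l^2 + 4*l - 4)/(3*l^2 + l - 14)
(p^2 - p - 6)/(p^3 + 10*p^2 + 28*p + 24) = (p - 3)/(p^2 + 8*p + 12)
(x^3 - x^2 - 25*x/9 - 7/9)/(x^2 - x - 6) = (-x^3 + x^2 + 25*x/9 + 7/9)/(-x^2 + x + 6)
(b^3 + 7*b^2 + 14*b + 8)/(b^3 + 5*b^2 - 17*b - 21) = (b^2 + 6*b + 8)/(b^2 + 4*b - 21)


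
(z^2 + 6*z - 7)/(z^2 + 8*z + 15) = (z^2 + 6*z - 7)/(z^2 + 8*z + 15)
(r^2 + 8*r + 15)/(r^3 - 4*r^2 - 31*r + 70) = (r + 3)/(r^2 - 9*r + 14)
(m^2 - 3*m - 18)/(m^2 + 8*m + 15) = (m - 6)/(m + 5)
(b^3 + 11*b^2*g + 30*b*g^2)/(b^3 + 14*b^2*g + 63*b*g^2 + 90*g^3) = b/(b + 3*g)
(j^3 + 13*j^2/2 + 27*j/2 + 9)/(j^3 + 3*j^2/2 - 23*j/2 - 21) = (2*j + 3)/(2*j - 7)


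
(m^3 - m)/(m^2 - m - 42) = (m^3 - m)/(m^2 - m - 42)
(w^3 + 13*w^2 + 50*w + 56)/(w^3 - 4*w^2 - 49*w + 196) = (w^2 + 6*w + 8)/(w^2 - 11*w + 28)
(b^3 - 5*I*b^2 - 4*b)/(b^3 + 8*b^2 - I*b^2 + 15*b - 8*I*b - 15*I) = b*(b - 4*I)/(b^2 + 8*b + 15)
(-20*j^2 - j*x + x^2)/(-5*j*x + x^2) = (4*j + x)/x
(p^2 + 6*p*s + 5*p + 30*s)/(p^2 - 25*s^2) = (p^2 + 6*p*s + 5*p + 30*s)/(p^2 - 25*s^2)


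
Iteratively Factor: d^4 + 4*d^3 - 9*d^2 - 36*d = (d)*(d^3 + 4*d^2 - 9*d - 36) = d*(d + 4)*(d^2 - 9) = d*(d - 3)*(d + 4)*(d + 3)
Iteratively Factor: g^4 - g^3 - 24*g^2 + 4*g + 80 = (g - 2)*(g^3 + g^2 - 22*g - 40) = (g - 5)*(g - 2)*(g^2 + 6*g + 8) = (g - 5)*(g - 2)*(g + 4)*(g + 2)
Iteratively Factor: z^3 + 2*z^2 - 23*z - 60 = (z - 5)*(z^2 + 7*z + 12) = (z - 5)*(z + 4)*(z + 3)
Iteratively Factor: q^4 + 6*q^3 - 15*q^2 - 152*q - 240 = (q + 3)*(q^3 + 3*q^2 - 24*q - 80) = (q + 3)*(q + 4)*(q^2 - q - 20) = (q - 5)*(q + 3)*(q + 4)*(q + 4)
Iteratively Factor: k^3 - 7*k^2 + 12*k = (k)*(k^2 - 7*k + 12) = k*(k - 3)*(k - 4)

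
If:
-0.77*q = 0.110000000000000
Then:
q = -0.14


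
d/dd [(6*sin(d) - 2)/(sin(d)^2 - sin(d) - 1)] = 2*(2*sin(d) + 3*cos(d)^2 - 7)*cos(d)/(sin(d) + cos(d)^2)^2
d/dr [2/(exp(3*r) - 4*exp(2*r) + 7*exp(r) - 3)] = (-6*exp(2*r) + 16*exp(r) - 14)*exp(r)/(exp(3*r) - 4*exp(2*r) + 7*exp(r) - 3)^2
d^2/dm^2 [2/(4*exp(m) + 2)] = (4*exp(m) - 2)*exp(m)/(2*exp(m) + 1)^3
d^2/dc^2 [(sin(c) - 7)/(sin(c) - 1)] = 6*(sin(c) + 2)/(sin(c) - 1)^2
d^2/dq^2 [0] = 0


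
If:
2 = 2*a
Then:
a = 1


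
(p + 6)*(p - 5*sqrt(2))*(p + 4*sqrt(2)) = p^3 - sqrt(2)*p^2 + 6*p^2 - 40*p - 6*sqrt(2)*p - 240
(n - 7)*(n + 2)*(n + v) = n^3 + n^2*v - 5*n^2 - 5*n*v - 14*n - 14*v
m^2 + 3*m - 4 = (m - 1)*(m + 4)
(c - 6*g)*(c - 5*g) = c^2 - 11*c*g + 30*g^2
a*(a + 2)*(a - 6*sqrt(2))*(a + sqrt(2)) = a^4 - 5*sqrt(2)*a^3 + 2*a^3 - 10*sqrt(2)*a^2 - 12*a^2 - 24*a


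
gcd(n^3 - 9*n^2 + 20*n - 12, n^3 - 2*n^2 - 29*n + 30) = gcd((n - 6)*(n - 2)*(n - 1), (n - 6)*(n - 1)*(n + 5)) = n^2 - 7*n + 6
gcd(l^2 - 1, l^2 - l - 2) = l + 1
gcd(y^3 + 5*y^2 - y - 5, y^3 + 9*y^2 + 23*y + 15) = y^2 + 6*y + 5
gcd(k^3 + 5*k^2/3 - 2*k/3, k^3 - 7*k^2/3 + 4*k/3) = k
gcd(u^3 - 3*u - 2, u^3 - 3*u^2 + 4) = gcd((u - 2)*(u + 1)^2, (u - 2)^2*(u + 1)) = u^2 - u - 2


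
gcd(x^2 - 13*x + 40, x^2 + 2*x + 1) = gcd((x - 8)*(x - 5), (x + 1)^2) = 1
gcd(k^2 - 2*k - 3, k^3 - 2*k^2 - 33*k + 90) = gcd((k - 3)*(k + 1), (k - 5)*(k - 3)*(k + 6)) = k - 3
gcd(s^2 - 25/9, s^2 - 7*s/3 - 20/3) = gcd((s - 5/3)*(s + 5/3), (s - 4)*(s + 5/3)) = s + 5/3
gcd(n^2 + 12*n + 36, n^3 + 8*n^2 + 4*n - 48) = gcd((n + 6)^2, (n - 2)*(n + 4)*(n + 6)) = n + 6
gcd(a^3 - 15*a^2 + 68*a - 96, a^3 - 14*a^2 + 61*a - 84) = a^2 - 7*a + 12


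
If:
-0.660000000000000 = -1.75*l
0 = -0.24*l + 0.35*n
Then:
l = 0.38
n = 0.26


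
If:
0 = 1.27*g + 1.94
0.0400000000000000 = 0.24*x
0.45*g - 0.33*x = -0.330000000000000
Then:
No Solution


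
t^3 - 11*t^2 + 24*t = t*(t - 8)*(t - 3)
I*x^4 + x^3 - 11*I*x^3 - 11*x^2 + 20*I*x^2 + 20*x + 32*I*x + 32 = (x - 8)*(x - 4)*(x - I)*(I*x + I)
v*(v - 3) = v^2 - 3*v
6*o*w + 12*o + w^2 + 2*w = (6*o + w)*(w + 2)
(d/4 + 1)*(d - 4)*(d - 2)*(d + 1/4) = d^4/4 - 7*d^3/16 - 33*d^2/8 + 7*d + 2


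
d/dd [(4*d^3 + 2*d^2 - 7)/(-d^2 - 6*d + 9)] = 2*(-2*d^4 - 24*d^3 + 48*d^2 + 11*d - 21)/(d^4 + 12*d^3 + 18*d^2 - 108*d + 81)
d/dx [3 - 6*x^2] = -12*x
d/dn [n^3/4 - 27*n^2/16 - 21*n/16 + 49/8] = 3*n^2/4 - 27*n/8 - 21/16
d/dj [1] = 0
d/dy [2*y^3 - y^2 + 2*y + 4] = 6*y^2 - 2*y + 2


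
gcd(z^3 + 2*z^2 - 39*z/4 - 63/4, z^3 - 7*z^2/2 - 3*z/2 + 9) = z^2 - 3*z/2 - 9/2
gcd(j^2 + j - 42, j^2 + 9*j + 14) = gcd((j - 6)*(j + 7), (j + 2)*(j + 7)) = j + 7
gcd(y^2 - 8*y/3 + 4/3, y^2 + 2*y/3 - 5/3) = 1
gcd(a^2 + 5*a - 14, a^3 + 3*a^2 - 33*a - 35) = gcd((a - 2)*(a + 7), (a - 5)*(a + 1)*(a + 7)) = a + 7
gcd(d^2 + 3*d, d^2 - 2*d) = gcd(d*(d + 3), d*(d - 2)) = d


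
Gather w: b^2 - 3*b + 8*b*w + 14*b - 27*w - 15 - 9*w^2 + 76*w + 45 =b^2 + 11*b - 9*w^2 + w*(8*b + 49) + 30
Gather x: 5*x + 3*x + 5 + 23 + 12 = 8*x + 40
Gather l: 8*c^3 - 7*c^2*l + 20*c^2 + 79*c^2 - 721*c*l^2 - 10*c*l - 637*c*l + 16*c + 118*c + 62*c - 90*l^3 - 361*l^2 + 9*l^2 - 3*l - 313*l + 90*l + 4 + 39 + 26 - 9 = 8*c^3 + 99*c^2 + 196*c - 90*l^3 + l^2*(-721*c - 352) + l*(-7*c^2 - 647*c - 226) + 60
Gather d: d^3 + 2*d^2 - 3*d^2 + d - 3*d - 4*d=d^3 - d^2 - 6*d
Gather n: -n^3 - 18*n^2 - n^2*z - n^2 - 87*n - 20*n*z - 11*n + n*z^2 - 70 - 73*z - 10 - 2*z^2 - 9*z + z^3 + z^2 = -n^3 + n^2*(-z - 19) + n*(z^2 - 20*z - 98) + z^3 - z^2 - 82*z - 80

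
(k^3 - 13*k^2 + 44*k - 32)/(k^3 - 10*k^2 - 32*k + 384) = (k^2 - 5*k + 4)/(k^2 - 2*k - 48)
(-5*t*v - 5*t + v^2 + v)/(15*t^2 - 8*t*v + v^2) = (-v - 1)/(3*t - v)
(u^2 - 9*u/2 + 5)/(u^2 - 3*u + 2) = (u - 5/2)/(u - 1)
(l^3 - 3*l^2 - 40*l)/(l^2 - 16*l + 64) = l*(l + 5)/(l - 8)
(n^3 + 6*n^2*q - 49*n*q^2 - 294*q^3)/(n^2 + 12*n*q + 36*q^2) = (n^2 - 49*q^2)/(n + 6*q)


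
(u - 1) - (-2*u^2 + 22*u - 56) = 2*u^2 - 21*u + 55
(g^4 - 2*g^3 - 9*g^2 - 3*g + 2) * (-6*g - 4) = -6*g^5 + 8*g^4 + 62*g^3 + 54*g^2 - 8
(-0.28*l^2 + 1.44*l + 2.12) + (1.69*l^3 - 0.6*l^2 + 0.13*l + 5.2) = 1.69*l^3 - 0.88*l^2 + 1.57*l + 7.32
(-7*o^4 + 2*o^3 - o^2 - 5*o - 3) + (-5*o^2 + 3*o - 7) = -7*o^4 + 2*o^3 - 6*o^2 - 2*o - 10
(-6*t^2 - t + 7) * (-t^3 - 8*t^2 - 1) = 6*t^5 + 49*t^4 + t^3 - 50*t^2 + t - 7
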